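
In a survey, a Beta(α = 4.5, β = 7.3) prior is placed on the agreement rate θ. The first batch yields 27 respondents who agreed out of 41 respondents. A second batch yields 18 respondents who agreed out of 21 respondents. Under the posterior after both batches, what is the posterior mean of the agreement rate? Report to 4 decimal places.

The Beta prior is conjugate to a Binomial/Bernoulli likelihood; the update adds successes to α and failures to β.
After batch 1: Beta(4.5+27, 7.3+14) = Beta(31.5, 21.3).
After batch 2: Beta(31.5+18, 21.3+3) = Beta(49.5, 24.3).
Posterior mean = α/(α+β) = 49.5/73.8 = 0.6707.

0.6707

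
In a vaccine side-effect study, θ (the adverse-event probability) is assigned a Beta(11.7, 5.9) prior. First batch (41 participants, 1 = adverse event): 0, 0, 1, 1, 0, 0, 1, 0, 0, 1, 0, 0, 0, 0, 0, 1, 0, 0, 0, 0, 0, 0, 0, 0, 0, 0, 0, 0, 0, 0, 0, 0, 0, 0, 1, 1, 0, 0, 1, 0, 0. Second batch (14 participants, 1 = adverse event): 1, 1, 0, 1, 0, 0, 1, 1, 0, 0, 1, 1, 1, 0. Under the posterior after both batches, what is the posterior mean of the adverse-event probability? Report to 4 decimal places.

0.3815

The Beta prior is conjugate to a Binomial/Bernoulli likelihood; the update adds successes to α and failures to β.
After batch 1: Beta(11.7+8, 5.9+33) = Beta(19.7, 38.9).
After batch 2: Beta(19.7+8, 38.9+6) = Beta(27.7, 44.9).
Posterior mean = α/(α+β) = 27.7/72.6 = 0.3815.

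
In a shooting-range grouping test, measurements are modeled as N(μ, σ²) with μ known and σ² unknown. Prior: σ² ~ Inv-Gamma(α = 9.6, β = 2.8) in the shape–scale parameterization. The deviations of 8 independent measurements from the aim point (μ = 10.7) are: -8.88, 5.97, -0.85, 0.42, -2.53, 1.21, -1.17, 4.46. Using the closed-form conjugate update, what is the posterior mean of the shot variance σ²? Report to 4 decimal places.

With known mean μ and an Inverse-Gamma(α, β) prior on σ², the Normal likelihood is conjugate: posterior is Inv-Gamma(α + n/2, β + Σ(xᵢ−μ)²/2).
Σ(xᵢ−μ)² = (-8.88)² + (5.97)² + (-0.85)² + (0.42)² + (-2.53)² + (1.21)² + (-1.17)² + (4.46)² = 144.5197.
Posterior: Inv-Gamma(9.6 + 8/2, 2.8 + 144.5197/2) = Inv-Gamma(13.60, 75.05985).
E[σ²|data] = β/(α−1) = 75.05985/12.60 = 5.9571.

5.9571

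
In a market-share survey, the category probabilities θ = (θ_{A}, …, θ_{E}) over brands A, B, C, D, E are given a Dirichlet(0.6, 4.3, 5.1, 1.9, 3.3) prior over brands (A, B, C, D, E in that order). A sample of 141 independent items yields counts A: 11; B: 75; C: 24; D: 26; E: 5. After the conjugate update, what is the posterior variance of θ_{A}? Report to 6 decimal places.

0.000437

The Dirichlet prior is conjugate to the Multinomial likelihood: each posterior αⱼ = prior αⱼ + observed count nⱼ.
Posterior concentration: (11.6, 79.3, 29.1, 27.9, 8.3), total = 156.2.
Var[θ_j] = α_j(Σα−α_j)/((Σα)²(Σα+1)) = 11.6·144.6/(156.2²·157.2) = 0.000437.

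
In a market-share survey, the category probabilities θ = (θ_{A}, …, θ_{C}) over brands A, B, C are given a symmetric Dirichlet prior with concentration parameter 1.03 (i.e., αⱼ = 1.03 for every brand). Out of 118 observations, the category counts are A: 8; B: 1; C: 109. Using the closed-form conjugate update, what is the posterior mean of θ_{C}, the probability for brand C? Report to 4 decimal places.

0.9087

The Dirichlet prior is conjugate to the Multinomial likelihood: each posterior αⱼ = prior αⱼ + observed count nⱼ.
Posterior concentration: (9.03, 2.03, 110.03), total = 121.09.
E[θ_{C}|data] = α_{C}/Σα = 110.03/121.09 = 0.9087.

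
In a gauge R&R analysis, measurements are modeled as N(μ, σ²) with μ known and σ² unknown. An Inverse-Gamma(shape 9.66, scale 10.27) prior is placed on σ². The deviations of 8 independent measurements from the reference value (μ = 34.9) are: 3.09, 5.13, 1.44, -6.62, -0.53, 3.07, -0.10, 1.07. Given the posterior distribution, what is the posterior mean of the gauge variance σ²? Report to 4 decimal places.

With known mean μ and an Inverse-Gamma(α, β) prior on σ², the Normal likelihood is conjugate: posterior is Inv-Gamma(α + n/2, β + Σ(xᵢ−μ)²/2).
Σ(xᵢ−μ)² = (3.09)² + (5.13)² + (1.44)² + (-6.62)² + (-0.53)² + (3.07)² + (-0.10)² + (1.07)² = 92.6237.
Posterior: Inv-Gamma(9.66 + 8/2, 10.27 + 92.6237/2) = Inv-Gamma(13.66, 56.58185).
E[σ²|data] = β/(α−1) = 56.58185/12.66 = 4.4693.

4.4693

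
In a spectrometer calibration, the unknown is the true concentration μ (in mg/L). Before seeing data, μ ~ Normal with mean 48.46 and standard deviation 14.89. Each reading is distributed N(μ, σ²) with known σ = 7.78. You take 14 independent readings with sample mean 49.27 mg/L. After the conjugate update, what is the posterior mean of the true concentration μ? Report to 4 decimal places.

49.2545

For Normal data with known variance σ², a Normal(μ₀, σ₀²) prior on μ is conjugate. Posterior precision = 1/σ₀² + n/σ²; posterior mean is the precision-weighted average of μ₀ and x̄.
n·x̄ = 14·49.27 = 689.78.
σ₀² = 14.89² = 221.7121, σ² = 7.78² = 60.5284; σ² + n·σ₀² = 60.5284 + 14·221.7121 = 3164.4978.
Posterior mean = (μ₀/σ₀² + n·x̄/σ²)/(1/σ₀² + n/σ²) = (σ²·μ₀ + σ₀²·n·x̄)/(σ² + n·σ₀²) = (60.5284·48.46 + 221.7121·689.78)/3164.4978 = 155865.778602/3164.4978 = 49.2545.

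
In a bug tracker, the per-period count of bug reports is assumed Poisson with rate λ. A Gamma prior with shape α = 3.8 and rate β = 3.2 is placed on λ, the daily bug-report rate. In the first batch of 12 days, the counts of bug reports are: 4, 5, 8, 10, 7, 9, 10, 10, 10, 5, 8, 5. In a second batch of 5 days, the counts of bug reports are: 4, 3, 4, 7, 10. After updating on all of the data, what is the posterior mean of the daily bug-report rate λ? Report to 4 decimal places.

With a Gamma(shape α, rate β) prior, the Poisson likelihood is conjugate: the posterior is Gamma(α + ΣXᵢ, β + n).
Batch 1: sum of counts S = 91 over n = 12 days.
After batch 1: Gamma(α+S, β+n) = Gamma(3.8+91, 3.2+12) = Gamma(94.8, 15.2).
Batch 2: sum of counts S = 28 over n = 5 days.
After batch 2: Gamma(α+S, β+n) = Gamma(94.8+28, 15.2+5) = Gamma(122.8, 20.2).
Posterior mean = α/β = 122.8/20.2 = 6.0792.

6.0792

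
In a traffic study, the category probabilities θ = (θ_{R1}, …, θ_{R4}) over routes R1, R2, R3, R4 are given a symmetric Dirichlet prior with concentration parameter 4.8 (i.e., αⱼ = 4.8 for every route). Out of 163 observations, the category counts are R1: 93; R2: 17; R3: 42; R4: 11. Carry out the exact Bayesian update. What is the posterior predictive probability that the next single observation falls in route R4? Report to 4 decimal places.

0.0867

The Dirichlet prior is conjugate to the Multinomial likelihood: each posterior αⱼ = prior αⱼ + observed count nⱼ.
Posterior concentration: (97.8, 21.8, 46.8, 15.8), total = 182.2.
P(next = R4 | data) = α_{R4}/Σα = 0.0867.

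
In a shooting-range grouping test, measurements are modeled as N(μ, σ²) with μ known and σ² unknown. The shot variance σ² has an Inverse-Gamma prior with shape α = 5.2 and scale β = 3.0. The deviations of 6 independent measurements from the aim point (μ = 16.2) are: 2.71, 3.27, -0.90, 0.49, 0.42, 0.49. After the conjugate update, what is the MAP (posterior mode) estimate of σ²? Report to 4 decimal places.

With known mean μ and an Inverse-Gamma(α, β) prior on σ², the Normal likelihood is conjugate: posterior is Inv-Gamma(α + n/2, β + Σ(xᵢ−μ)²/2).
Σ(xᵢ−μ)² = (2.71)² + (3.27)² + (-0.90)² + (0.49)² + (0.42)² + (0.49)² = 19.5036.
Posterior: Inv-Gamma(5.2 + 6/2, 3.0 + 19.5036/2) = Inv-Gamma(8.20, 12.75180).
Mode = β/(α+1) = 12.75180/9.20 = 1.3861.

1.3861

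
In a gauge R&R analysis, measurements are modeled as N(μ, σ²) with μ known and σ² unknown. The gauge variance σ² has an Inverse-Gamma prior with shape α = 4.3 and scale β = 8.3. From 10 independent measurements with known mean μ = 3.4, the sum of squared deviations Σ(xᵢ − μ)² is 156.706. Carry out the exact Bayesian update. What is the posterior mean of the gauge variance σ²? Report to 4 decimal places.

10.4401

With known mean μ and an Inverse-Gamma(α, β) prior on σ², the Normal likelihood is conjugate: posterior is Inv-Gamma(α + n/2, β + Σ(xᵢ−μ)²/2).
Posterior: Inv-Gamma(4.3 + 10/2, 8.3 + 156.706/2) = Inv-Gamma(9.30, 86.6530).
E[σ²|data] = β/(α−1) = 86.6530/8.30 = 10.4401.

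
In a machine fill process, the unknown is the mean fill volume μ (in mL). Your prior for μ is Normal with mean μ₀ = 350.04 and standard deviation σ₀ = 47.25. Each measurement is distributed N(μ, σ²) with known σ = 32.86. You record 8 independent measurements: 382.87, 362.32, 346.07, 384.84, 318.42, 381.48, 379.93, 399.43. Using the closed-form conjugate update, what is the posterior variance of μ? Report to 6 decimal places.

For Normal data with known variance σ², a Normal(μ₀, σ₀²) prior on μ is conjugate. Posterior precision = 1/σ₀² + n/σ²; posterior mean is the precision-weighted average of μ₀ and x̄.
σ₀² = 47.25² = 2232.5625, σ² = 32.86² = 1079.7796; σ² + n·σ₀² = 1079.7796 + 8·2232.5625 = 18940.2796.
Posterior precision = 1/σ₀² + n/σ² = 1/2232.5625 + 8/1079.7796 = (σ² + n·σ₀²)/(σ₀²σ²) = 18940.2796/(2232.5625·1079.7796); posterior variance σₙ² = σ₀²σ²/(σ² + n·σ₀²) = 2232.5625·1079.7796/18940.2796 = 127.277712.

127.277712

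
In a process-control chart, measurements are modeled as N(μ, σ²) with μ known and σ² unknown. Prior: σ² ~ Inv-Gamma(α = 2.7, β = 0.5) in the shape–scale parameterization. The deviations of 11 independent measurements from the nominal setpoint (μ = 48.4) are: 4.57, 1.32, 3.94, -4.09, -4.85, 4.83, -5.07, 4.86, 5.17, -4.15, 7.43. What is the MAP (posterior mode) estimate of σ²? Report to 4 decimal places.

With known mean μ and an Inverse-Gamma(α, β) prior on σ², the Normal likelihood is conjugate: posterior is Inv-Gamma(α + n/2, β + Σ(xᵢ−μ)²/2).
Σ(xᵢ−μ)² = (4.57)² + (1.32)² + (3.94)² + (-4.09)² + (-4.85)² + (4.83)² + (-5.07)² + (4.86)² + (5.17)² + (-4.15)² + (7.43)² = 250.2112.
Posterior: Inv-Gamma(2.7 + 11/2, 0.5 + 250.2112/2) = Inv-Gamma(8.20, 125.60560).
Mode = β/(α+1) = 125.60560/9.20 = 13.6528.

13.6528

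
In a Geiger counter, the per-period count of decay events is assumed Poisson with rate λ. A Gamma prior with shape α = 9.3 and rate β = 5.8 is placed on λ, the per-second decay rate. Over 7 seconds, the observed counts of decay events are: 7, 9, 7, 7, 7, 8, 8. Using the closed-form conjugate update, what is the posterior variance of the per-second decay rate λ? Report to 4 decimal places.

With a Gamma(shape α, rate β) prior, the Poisson likelihood is conjugate: the posterior is Gamma(α + ΣXᵢ, β + n).
Sum of counts S = 53 over n = 7 seconds.
Posterior: Gamma(α+S, β+n) = Gamma(9.3+53, 5.8+7) = Gamma(62.3, 12.8).
Var = α/β² = 62.3/12.8² = 0.3802.

0.3802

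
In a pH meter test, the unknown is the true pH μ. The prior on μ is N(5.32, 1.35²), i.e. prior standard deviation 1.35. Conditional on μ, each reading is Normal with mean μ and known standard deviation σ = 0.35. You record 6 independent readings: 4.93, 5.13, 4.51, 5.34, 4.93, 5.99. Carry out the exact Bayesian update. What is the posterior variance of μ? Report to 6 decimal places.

0.020190

For Normal data with known variance σ², a Normal(μ₀, σ₀²) prior on μ is conjugate. Posterior precision = 1/σ₀² + n/σ²; posterior mean is the precision-weighted average of μ₀ and x̄.
σ₀² = 1.35² = 1.8225, σ² = 0.35² = 0.1225; σ² + n·σ₀² = 0.1225 + 6·1.8225 = 11.0575.
Posterior precision = 1/σ₀² + n/σ² = 1/1.8225 + 6/0.1225 = (σ² + n·σ₀²)/(σ₀²σ²) = 11.0575/(1.8225·0.1225); posterior variance σₙ² = σ₀²σ²/(σ² + n·σ₀²) = 1.8225·0.1225/11.0575 = 0.020190.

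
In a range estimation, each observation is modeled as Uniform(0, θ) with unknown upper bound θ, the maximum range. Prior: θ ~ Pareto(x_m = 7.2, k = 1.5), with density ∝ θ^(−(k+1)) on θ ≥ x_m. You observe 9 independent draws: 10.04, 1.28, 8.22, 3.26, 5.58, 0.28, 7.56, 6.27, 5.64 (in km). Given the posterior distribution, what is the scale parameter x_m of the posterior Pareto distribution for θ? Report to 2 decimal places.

A Pareto(scale x_m, shape k) prior on the upper bound θ of Uniform(0, θ) is conjugate: posterior is Pareto(max(x_m, max xᵢ), k + n).
Sample maximum = 10.04; prior scale x_m = 7.2 → posterior scale = max = 10.04.
Posterior shape = 1.5 + 9 = 10.5.
Posterior scale x_m = 10.04.

10.04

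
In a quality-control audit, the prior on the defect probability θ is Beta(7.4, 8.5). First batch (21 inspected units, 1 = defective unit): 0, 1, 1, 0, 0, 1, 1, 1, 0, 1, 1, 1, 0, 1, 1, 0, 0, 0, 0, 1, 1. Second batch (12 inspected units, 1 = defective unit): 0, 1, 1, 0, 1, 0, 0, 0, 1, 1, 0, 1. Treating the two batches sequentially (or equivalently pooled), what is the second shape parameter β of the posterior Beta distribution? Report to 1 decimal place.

23.5

The Beta prior is conjugate to a Binomial/Bernoulli likelihood; the update adds successes to α and failures to β.
After batch 1: Beta(7.4+12, 8.5+9) = Beta(19.4, 17.5).
After batch 2: Beta(19.4+6, 17.5+6) = Beta(25.4, 23.5).
Posterior β = 23.5.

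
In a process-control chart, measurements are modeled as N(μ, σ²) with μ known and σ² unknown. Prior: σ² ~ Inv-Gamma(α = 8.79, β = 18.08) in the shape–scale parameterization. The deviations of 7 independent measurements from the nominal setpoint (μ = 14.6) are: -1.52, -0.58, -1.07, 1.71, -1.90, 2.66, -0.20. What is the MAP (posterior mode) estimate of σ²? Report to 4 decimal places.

With known mean μ and an Inverse-Gamma(α, β) prior on σ², the Normal likelihood is conjugate: posterior is Inv-Gamma(α + n/2, β + Σ(xᵢ−μ)²/2).
Σ(xᵢ−μ)² = (-1.52)² + (-0.58)² + (-1.07)² + (1.71)² + (-1.90)² + (2.66)² + (-0.20)² = 17.4414.
Posterior: Inv-Gamma(8.79 + 7/2, 18.08 + 17.4414/2) = Inv-Gamma(12.29, 26.80070).
Mode = β/(α+1) = 26.80070/13.29 = 2.0166.

2.0166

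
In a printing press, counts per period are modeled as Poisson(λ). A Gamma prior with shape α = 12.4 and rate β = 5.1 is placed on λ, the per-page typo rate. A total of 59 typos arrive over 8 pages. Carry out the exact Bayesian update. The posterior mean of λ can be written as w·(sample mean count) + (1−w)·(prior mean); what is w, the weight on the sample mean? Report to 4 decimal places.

0.6107

With a Gamma(shape α, rate β) prior, the Poisson likelihood is conjugate: the posterior is Gamma(α + ΣXᵢ, β + n).
Posterior mean = (α₀+S)/(β₀+n) = [n/(β₀+n)]·(S/n) + [β₀/(β₀+n)]·(α₀/β₀), so only n and β₀ enter the weight.
Weight on data w = n/(β₀+n) = 8/(5.1+8) = 8/13.1 = 0.6107.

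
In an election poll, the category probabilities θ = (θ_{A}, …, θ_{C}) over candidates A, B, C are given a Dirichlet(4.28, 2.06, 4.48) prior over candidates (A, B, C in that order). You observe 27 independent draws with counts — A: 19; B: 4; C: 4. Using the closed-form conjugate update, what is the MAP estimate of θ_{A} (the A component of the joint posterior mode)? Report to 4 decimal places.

The Dirichlet prior is conjugate to the Multinomial likelihood: each posterior αⱼ = prior αⱼ + observed count nⱼ.
Posterior concentration: (23.28, 6.06, 8.48), total = 37.82.
Joint mode component: (α_{A}−1)/(Σα−K) = 22.28/34.82 = 0.6399.

0.6399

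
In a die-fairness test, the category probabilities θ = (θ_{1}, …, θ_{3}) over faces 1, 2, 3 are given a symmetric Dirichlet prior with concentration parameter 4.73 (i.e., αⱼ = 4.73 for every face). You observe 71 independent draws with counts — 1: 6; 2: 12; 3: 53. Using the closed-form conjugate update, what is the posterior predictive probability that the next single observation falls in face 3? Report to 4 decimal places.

0.6777

The Dirichlet prior is conjugate to the Multinomial likelihood: each posterior αⱼ = prior αⱼ + observed count nⱼ.
Posterior concentration: (10.73, 16.73, 57.73), total = 85.19.
P(next = 3 | data) = α_{3}/Σα = 0.6777.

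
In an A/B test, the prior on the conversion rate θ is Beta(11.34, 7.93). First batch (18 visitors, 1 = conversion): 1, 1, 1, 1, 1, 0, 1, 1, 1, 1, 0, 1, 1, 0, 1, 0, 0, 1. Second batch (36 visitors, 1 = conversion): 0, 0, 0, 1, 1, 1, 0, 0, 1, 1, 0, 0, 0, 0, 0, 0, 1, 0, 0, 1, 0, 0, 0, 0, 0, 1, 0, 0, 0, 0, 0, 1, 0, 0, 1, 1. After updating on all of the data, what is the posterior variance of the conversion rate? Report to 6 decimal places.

The Beta prior is conjugate to a Binomial/Bernoulli likelihood; the update adds successes to α and failures to β.
After batch 1: Beta(11.34+13, 7.93+5) = Beta(24.34, 12.93).
After batch 2: Beta(24.34+11, 12.93+25) = Beta(35.34, 37.93).
Var = αβ/((α+β)²(α+β+1)) = 35.34·37.93/(73.27²·74.27) = 0.003362.

0.003362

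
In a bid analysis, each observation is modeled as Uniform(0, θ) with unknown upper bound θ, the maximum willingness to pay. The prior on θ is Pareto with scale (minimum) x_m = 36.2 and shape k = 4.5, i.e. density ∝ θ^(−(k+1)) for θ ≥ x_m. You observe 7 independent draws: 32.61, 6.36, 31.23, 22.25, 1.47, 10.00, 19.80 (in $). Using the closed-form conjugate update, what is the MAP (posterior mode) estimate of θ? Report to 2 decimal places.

36.20

A Pareto(scale x_m, shape k) prior on the upper bound θ of Uniform(0, θ) is conjugate: posterior is Pareto(max(x_m, max xᵢ), k + n).
Sample maximum = 32.61; prior scale x_m = 36.2 → posterior scale = max = 36.20.
Posterior shape = 4.5 + 7 = 11.5.
The Pareto density is decreasing on [x_m, ∞), so the mode is x_m = 36.20.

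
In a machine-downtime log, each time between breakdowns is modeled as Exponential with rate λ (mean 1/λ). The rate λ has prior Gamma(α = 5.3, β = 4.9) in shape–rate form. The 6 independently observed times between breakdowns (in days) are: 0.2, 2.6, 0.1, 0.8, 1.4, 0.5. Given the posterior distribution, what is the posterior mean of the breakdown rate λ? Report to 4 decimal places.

1.0762

With a Gamma(shape α, rate β) prior on the exponential rate λ, the posterior after n observations with total T = Σxᵢ is Gamma(α+n, β+T).
Sum of observations T = 5.6 days; n = 6.
Posterior: Gamma(5.3+6, 4.9+5.6) = Gamma(11.3, 10.5).
Posterior mean of λ = α/β = 11.3/10.5 = 1.0762.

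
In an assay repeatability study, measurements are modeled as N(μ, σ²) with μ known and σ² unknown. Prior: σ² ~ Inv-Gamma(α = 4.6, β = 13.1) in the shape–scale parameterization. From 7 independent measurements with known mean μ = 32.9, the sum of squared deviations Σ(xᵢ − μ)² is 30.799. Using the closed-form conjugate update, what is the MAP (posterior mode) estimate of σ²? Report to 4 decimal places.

3.1318

With known mean μ and an Inverse-Gamma(α, β) prior on σ², the Normal likelihood is conjugate: posterior is Inv-Gamma(α + n/2, β + Σ(xᵢ−μ)²/2).
Posterior: Inv-Gamma(4.6 + 7/2, 13.1 + 30.799/2) = Inv-Gamma(8.10, 28.4995).
Mode = β/(α+1) = 28.4995/9.10 = 3.1318.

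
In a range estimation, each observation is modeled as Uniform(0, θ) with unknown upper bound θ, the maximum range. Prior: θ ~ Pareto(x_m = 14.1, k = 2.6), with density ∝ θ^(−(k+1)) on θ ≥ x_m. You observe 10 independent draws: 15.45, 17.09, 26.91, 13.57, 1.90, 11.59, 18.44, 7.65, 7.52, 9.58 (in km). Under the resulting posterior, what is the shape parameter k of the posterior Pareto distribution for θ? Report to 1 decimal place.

A Pareto(scale x_m, shape k) prior on the upper bound θ of Uniform(0, θ) is conjugate: posterior is Pareto(max(x_m, max xᵢ), k + n).
Sample maximum = 26.91; prior scale x_m = 14.1 → posterior scale = max = 26.91.
Posterior shape = 2.6 + 10 = 12.6.
Posterior shape k = 12.6.

12.6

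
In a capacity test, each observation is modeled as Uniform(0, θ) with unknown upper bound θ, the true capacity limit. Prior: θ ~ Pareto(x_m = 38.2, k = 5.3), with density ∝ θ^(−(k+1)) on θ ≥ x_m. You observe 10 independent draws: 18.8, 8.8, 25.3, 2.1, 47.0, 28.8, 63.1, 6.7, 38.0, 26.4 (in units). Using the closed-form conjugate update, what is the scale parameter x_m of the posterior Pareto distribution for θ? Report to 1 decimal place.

A Pareto(scale x_m, shape k) prior on the upper bound θ of Uniform(0, θ) is conjugate: posterior is Pareto(max(x_m, max xᵢ), k + n).
Sample maximum = 63.1; prior scale x_m = 38.2 → posterior scale = max = 63.1.
Posterior shape = 5.3 + 10 = 15.3.
Posterior scale x_m = 63.1.

63.1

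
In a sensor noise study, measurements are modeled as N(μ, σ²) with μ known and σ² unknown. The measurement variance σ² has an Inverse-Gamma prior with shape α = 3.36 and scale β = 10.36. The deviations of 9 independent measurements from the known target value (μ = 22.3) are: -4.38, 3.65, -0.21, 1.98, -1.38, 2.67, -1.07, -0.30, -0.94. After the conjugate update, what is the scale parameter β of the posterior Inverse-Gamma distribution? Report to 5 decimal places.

34.17160

With known mean μ and an Inverse-Gamma(α, β) prior on σ², the Normal likelihood is conjugate: posterior is Inv-Gamma(α + n/2, β + Σ(xᵢ−μ)²/2).
Σ(xᵢ−μ)² = (-4.38)² + (3.65)² + (-0.21)² + (1.98)² + (-1.38)² + (2.67)² + (-1.07)² + (-0.30)² + (-0.94)² = 47.6232.
Posterior: Inv-Gamma(3.36 + 9/2, 10.36 + 47.6232/2) = Inv-Gamma(7.86, 34.17160).
Posterior β = 34.17160.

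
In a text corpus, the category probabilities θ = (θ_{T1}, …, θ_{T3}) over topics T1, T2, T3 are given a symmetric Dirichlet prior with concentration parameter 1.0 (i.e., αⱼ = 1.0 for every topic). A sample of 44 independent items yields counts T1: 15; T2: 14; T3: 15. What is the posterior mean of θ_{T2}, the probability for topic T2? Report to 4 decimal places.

The Dirichlet prior is conjugate to the Multinomial likelihood: each posterior αⱼ = prior αⱼ + observed count nⱼ.
Posterior concentration: (16.0, 15.0, 16.0), total = 47.0.
E[θ_{T2}|data] = α_{T2}/Σα = 15.0/47.0 = 0.3191.

0.3191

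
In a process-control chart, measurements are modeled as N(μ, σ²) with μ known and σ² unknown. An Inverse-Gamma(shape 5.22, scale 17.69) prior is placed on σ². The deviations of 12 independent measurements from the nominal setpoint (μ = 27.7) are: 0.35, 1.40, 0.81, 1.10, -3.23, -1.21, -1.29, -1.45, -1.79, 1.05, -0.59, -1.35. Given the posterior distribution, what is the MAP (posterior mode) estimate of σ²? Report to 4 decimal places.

With known mean μ and an Inverse-Gamma(α, β) prior on σ², the Normal likelihood is conjugate: posterior is Inv-Gamma(α + n/2, β + Σ(xᵢ−μ)²/2).
Σ(xᵢ−μ)² = (0.35)² + (1.40)² + (0.81)² + (1.10)² + (-3.23)² + (-1.21)² + (-1.29)² + (-1.45)² + (-1.79)² + (1.05)² + (-0.59)² + (-1.35)² = 26.0894.
Posterior: Inv-Gamma(5.22 + 12/2, 17.69 + 26.0894/2) = Inv-Gamma(11.22, 30.73470).
Mode = β/(α+1) = 30.73470/12.22 = 2.5151.

2.5151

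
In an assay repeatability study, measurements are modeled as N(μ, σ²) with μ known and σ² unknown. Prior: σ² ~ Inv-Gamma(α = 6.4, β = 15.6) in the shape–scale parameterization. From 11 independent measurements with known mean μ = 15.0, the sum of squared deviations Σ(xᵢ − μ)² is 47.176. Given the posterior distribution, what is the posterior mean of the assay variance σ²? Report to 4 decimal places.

With known mean μ and an Inverse-Gamma(α, β) prior on σ², the Normal likelihood is conjugate: posterior is Inv-Gamma(α + n/2, β + Σ(xᵢ−μ)²/2).
Posterior: Inv-Gamma(6.4 + 11/2, 15.6 + 47.176/2) = Inv-Gamma(11.90, 39.1880).
E[σ²|data] = β/(α−1) = 39.1880/10.90 = 3.5952.

3.5952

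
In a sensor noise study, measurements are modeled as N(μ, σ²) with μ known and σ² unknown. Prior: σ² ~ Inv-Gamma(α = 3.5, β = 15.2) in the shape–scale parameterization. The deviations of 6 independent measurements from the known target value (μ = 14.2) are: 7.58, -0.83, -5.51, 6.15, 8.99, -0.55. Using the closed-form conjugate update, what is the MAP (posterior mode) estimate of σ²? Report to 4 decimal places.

With known mean μ and an Inverse-Gamma(α, β) prior on σ², the Normal likelihood is conjugate: posterior is Inv-Gamma(α + n/2, β + Σ(xᵢ−μ)²/2).
Σ(xᵢ−μ)² = (7.58)² + (-0.83)² + (-5.51)² + (6.15)² + (8.99)² + (-0.55)² = 207.4505.
Posterior: Inv-Gamma(3.5 + 6/2, 15.2 + 207.4505/2) = Inv-Gamma(6.50, 118.92525).
Mode = β/(α+1) = 118.92525/7.50 = 15.8567.

15.8567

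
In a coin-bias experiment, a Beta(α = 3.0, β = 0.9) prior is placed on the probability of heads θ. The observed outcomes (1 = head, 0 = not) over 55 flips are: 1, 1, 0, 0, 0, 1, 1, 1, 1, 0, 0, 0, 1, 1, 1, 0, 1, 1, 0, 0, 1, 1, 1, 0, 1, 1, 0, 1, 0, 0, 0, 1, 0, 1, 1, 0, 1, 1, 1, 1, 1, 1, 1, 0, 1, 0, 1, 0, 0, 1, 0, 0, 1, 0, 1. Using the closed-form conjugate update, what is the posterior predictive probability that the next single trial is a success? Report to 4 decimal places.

0.5942

The Beta prior is conjugate to a Binomial/Bernoulli likelihood; the update adds successes to α and failures to β.
Posterior: Beta(α+k, β+n−k) = Beta(3.0+32, 0.9+23) = Beta(35.0, 23.9).
For a single future Bernoulli trial, P(success | data) = α/(α+β) = 0.5942.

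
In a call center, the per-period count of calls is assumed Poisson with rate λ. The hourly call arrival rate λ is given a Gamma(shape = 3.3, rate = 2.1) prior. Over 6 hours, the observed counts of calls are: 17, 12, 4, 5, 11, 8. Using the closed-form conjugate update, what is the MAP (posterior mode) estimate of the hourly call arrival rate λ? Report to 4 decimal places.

7.3210

With a Gamma(shape α, rate β) prior, the Poisson likelihood is conjugate: the posterior is Gamma(α + ΣXᵢ, β + n).
Sum of counts S = 57 over n = 6 hours.
Posterior: Gamma(α+S, β+n) = Gamma(3.3+57, 2.1+6) = Gamma(60.3, 8.1).
Mode of Gamma(α,β) for α≥1 is (α−1)/β = 59.3/8.1 = 7.3210.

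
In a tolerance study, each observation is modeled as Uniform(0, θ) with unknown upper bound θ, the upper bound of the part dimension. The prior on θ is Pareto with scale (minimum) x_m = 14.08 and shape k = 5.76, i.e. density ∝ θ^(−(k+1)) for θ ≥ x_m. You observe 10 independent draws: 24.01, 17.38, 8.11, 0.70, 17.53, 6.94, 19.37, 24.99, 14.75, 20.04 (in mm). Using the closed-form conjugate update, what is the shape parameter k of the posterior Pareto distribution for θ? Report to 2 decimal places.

A Pareto(scale x_m, shape k) prior on the upper bound θ of Uniform(0, θ) is conjugate: posterior is Pareto(max(x_m, max xᵢ), k + n).
Sample maximum = 24.99; prior scale x_m = 14.08 → posterior scale = max = 24.99.
Posterior shape = 5.76 + 10 = 15.76.
Posterior shape k = 15.76.

15.76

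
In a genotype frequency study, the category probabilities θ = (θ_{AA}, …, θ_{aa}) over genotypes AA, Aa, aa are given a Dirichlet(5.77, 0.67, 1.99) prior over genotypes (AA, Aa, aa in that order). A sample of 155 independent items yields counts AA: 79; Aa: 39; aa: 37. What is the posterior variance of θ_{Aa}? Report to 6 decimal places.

0.001118

The Dirichlet prior is conjugate to the Multinomial likelihood: each posterior αⱼ = prior αⱼ + observed count nⱼ.
Posterior concentration: (84.77, 39.67, 38.99), total = 163.43.
Var[θ_j] = α_j(Σα−α_j)/((Σα)²(Σα+1)) = 39.67·123.76/(163.43²·164.43) = 0.001118.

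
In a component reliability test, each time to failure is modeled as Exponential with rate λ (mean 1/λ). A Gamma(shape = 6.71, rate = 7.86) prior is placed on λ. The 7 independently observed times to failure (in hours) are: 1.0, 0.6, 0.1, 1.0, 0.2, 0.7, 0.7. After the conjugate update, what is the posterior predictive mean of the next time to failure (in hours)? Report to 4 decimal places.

With a Gamma(shape α, rate β) prior on the exponential rate λ, the posterior after n observations with total T = Σxᵢ is Gamma(α+n, β+T).
Sum of observations T = 4.3 hours; n = 7.
Posterior: Gamma(6.71+7, 7.86+4.3) = Gamma(13.71, 12.16).
The predictive distribution for the next observation is Lomax; its mean is β/(α−1) = 12.16/12.71 = 0.9567.

0.9567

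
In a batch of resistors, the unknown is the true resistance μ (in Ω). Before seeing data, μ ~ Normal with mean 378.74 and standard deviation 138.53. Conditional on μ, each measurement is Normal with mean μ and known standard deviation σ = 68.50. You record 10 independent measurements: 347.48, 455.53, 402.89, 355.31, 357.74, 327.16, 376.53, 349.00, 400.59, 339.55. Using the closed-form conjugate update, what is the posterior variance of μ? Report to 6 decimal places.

For Normal data with known variance σ², a Normal(μ₀, σ₀²) prior on μ is conjugate. Posterior precision = 1/σ₀² + n/σ²; posterior mean is the precision-weighted average of μ₀ and x̄.
σ₀² = 138.53² = 19190.5609, σ² = 68.50² = 4692.25; σ² + n·σ₀² = 4692.25 + 10·19190.5609 = 196597.859.
Posterior precision = 1/σ₀² + n/σ² = 1/19190.5609 + 10/4692.25 = (σ² + n·σ₀²)/(σ₀²σ²) = 196597.859/(19190.5609·4692.25); posterior variance σₙ² = σ₀²σ²/(σ² + n·σ₀²) = 19190.5609·4692.25/196597.859 = 458.025890.

458.025890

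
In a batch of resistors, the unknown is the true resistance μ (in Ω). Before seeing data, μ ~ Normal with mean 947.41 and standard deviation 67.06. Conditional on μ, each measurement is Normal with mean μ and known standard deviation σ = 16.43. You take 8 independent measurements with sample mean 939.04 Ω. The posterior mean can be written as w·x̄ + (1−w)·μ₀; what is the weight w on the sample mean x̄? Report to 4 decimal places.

For Normal data with known variance σ², a Normal(μ₀, σ₀²) prior on μ is conjugate. Posterior precision = 1/σ₀² + n/σ²; posterior mean is the precision-weighted average of μ₀ and x̄.
σ₀² = 67.06² = 4497.0436, σ² = 16.43² = 269.9449. Prior precision 1/σ₀² = 1/4497.0436; data precision n/σ² = 8/269.9449.
w = (n/σ²)/(1/σ₀² + n/σ²) = n·σ₀²/(σ² + n·σ₀²) = 8·4497.0436/(269.9449 + 8·4497.0436) = 35976.3488/36246.2937 = 0.9926.

0.9926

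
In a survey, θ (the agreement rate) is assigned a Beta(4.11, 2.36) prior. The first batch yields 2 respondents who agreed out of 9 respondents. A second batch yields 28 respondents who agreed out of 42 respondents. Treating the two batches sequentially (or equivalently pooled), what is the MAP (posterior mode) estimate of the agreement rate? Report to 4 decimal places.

The Beta prior is conjugate to a Binomial/Bernoulli likelihood; the update adds successes to α and failures to β.
After batch 1: Beta(4.11+2, 2.36+7) = Beta(6.11, 9.36).
After batch 2: Beta(6.11+28, 9.36+14) = Beta(34.11, 23.36).
Mode of Beta(a,b) for a,b>1 is (a−1)/(a+b−2) = 33.11/55.47 = 0.5969.

0.5969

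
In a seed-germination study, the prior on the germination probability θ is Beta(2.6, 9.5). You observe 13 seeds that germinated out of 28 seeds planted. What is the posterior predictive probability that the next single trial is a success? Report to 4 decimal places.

0.3890

The Beta prior is conjugate to a Binomial/Bernoulli likelihood; the update adds successes to α and failures to β.
Posterior: Beta(α+k, β+n−k) = Beta(2.6+13, 9.5+15) = Beta(15.6, 24.5).
For a single future Bernoulli trial, P(success | data) = α/(α+β) = 0.3890.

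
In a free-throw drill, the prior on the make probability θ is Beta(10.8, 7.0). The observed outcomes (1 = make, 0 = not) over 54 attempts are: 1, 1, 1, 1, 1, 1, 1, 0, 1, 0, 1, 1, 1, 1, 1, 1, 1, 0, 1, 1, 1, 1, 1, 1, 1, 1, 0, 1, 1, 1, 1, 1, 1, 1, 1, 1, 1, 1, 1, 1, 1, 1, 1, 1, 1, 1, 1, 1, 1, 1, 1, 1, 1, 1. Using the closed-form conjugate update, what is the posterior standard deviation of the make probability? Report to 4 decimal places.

0.0422

The Beta prior is conjugate to a Binomial/Bernoulli likelihood; the update adds successes to α and failures to β.
Posterior: Beta(α+k, β+n−k) = Beta(10.8+50, 7.0+4) = Beta(60.8, 11.0).
Var = αβ/((α+β)²(α+β+1)) = 60.8·11.0/(71.8²·72.8) = 0.00178203; SD = √0.00178203 = 0.0422.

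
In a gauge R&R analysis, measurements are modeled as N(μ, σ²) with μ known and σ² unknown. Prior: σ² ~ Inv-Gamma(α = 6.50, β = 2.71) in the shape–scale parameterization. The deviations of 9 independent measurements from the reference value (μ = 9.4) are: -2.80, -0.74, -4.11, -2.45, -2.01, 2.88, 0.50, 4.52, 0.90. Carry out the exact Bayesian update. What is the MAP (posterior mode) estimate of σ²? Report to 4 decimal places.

2.9386

With known mean μ and an Inverse-Gamma(α, β) prior on σ², the Normal likelihood is conjugate: posterior is Inv-Gamma(α + n/2, β + Σ(xᵢ−μ)²/2).
Σ(xᵢ−μ)² = (-2.80)² + (-0.74)² + (-4.11)² + (-2.45)² + (-2.01)² + (2.88)² + (0.50)² + (4.52)² + (0.90)² = 65.1071.
Posterior: Inv-Gamma(6.50 + 9/2, 2.71 + 65.1071/2) = Inv-Gamma(11.00, 35.26355).
Mode = β/(α+1) = 35.26355/12.00 = 2.9386.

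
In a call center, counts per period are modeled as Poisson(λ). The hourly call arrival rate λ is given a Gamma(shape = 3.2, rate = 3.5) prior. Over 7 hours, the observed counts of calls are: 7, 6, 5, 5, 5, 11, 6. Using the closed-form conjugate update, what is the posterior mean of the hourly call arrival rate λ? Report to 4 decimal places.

4.5905

With a Gamma(shape α, rate β) prior, the Poisson likelihood is conjugate: the posterior is Gamma(α + ΣXᵢ, β + n).
Sum of counts S = 45 over n = 7 hours.
Posterior: Gamma(α+S, β+n) = Gamma(3.2+45, 3.5+7) = Gamma(48.2, 10.5).
Posterior mean = α/β = 48.2/10.5 = 4.5905.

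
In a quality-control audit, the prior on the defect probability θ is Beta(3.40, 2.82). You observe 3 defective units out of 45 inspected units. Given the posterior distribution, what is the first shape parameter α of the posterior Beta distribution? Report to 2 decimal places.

The Beta prior is conjugate to a Binomial/Bernoulli likelihood; the update adds successes to α and failures to β.
Posterior: Beta(α+k, β+n−k) = Beta(3.40+3, 2.82+42) = Beta(6.40, 44.82).
Posterior α = 6.40.

6.40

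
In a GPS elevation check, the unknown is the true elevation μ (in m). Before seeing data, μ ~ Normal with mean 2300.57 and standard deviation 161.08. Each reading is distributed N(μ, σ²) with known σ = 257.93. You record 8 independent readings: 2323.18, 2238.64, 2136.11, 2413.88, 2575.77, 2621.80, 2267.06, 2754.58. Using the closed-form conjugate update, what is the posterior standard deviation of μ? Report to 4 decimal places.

79.3574

For Normal data with known variance σ², a Normal(μ₀, σ₀²) prior on μ is conjugate. Posterior precision = 1/σ₀² + n/σ²; posterior mean is the precision-weighted average of μ₀ and x̄.
σ₀² = 161.08² = 25946.7664, σ² = 257.93² = 66527.8849; σ² + n·σ₀² = 66527.8849 + 8·25946.7664 = 274102.0161.
Posterior precision = 1/σ₀² + n/σ² = 1/25946.7664 + 8/66527.8849 = (σ² + n·σ₀²)/(σ₀²σ²) = 274102.0161/(25946.7664·66527.8849); posterior variance σₙ² = σ₀²σ²/(σ² + n·σ₀²) = 25946.7664·66527.8849/274102.0161 = 6297.595009.
Posterior SD = √σₙ² = √(25946.7664·66527.8849/274102.0161) = 79.3574.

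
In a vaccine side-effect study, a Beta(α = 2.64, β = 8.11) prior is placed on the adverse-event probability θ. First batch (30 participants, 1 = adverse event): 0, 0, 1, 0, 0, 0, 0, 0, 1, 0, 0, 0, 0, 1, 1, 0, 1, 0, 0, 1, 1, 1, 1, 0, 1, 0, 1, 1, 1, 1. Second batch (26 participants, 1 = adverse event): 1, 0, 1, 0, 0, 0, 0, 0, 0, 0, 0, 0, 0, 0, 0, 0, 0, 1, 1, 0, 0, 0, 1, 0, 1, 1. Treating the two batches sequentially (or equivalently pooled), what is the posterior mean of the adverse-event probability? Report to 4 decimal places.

The Beta prior is conjugate to a Binomial/Bernoulli likelihood; the update adds successes to α and failures to β.
After batch 1: Beta(2.64+14, 8.11+16) = Beta(16.64, 24.11).
After batch 2: Beta(16.64+7, 24.11+19) = Beta(23.64, 43.11).
Posterior mean = α/(α+β) = 23.64/66.75 = 0.3542.

0.3542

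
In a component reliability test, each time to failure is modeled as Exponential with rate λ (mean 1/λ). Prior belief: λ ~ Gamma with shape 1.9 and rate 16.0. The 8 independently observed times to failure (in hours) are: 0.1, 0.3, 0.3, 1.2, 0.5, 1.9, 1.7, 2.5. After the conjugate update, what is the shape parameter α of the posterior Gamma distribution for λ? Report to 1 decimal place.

With a Gamma(shape α, rate β) prior on the exponential rate λ, the posterior after n observations with total T = Σxᵢ is Gamma(α+n, β+T).
Sum of observations T = 8.5 hours; n = 8.
Posterior: Gamma(1.9+8, 16.0+8.5) = Gamma(9.9, 24.5).
Posterior α = 9.9.

9.9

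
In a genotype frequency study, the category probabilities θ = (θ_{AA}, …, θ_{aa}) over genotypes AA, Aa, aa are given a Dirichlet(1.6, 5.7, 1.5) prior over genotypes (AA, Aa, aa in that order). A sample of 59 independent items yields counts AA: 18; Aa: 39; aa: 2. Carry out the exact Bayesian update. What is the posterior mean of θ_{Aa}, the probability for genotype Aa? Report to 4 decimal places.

0.6593

The Dirichlet prior is conjugate to the Multinomial likelihood: each posterior αⱼ = prior αⱼ + observed count nⱼ.
Posterior concentration: (19.6, 44.7, 3.5), total = 67.8.
E[θ_{Aa}|data] = α_{Aa}/Σα = 44.7/67.8 = 0.6593.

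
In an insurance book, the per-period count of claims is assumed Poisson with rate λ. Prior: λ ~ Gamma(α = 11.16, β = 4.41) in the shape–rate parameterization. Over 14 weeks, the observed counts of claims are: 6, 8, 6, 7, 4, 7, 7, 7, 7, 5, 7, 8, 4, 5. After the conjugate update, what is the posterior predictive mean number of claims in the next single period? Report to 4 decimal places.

With a Gamma(shape α, rate β) prior, the Poisson likelihood is conjugate: the posterior is Gamma(α + ΣXᵢ, β + n).
Sum of counts S = 88 over n = 14 weeks.
Posterior: Gamma(α+S, β+n) = Gamma(11.16+88, 4.41+14) = Gamma(99.16, 18.41).
The predictive distribution for one future period is NegBinom with mean α/β = 5.3862.

5.3862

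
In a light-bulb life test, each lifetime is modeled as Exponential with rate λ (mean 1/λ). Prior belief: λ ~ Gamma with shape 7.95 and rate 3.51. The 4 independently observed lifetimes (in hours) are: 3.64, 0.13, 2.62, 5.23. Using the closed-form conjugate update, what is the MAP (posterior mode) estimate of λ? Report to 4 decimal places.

With a Gamma(shape α, rate β) prior on the exponential rate λ, the posterior after n observations with total T = Σxᵢ is Gamma(α+n, β+T).
Sum of observations T = 11.62 hours; n = 4.
Posterior: Gamma(7.95+4, 3.51+11.62) = Gamma(11.95, 15.13).
Mode = (α−1)/β = 0.7237.

0.7237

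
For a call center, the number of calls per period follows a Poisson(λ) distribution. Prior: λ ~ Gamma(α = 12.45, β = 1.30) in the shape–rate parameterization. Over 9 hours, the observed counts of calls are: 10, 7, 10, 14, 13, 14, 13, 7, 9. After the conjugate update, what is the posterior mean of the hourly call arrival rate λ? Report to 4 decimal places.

10.6262

With a Gamma(shape α, rate β) prior, the Poisson likelihood is conjugate: the posterior is Gamma(α + ΣXᵢ, β + n).
Sum of counts S = 97 over n = 9 hours.
Posterior: Gamma(α+S, β+n) = Gamma(12.45+97, 1.30+9) = Gamma(109.45, 10.30).
Posterior mean = α/β = 109.45/10.30 = 10.6262.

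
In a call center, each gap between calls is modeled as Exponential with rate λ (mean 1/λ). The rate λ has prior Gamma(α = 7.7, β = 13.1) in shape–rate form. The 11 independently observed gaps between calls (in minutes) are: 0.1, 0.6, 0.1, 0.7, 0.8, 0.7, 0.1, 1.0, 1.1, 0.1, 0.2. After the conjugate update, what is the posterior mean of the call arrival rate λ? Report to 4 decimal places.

With a Gamma(shape α, rate β) prior on the exponential rate λ, the posterior after n observations with total T = Σxᵢ is Gamma(α+n, β+T).
Sum of observations T = 5.5 minutes; n = 11.
Posterior: Gamma(7.7+11, 13.1+5.5) = Gamma(18.7, 18.6).
Posterior mean of λ = α/β = 18.7/18.6 = 1.0054.

1.0054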